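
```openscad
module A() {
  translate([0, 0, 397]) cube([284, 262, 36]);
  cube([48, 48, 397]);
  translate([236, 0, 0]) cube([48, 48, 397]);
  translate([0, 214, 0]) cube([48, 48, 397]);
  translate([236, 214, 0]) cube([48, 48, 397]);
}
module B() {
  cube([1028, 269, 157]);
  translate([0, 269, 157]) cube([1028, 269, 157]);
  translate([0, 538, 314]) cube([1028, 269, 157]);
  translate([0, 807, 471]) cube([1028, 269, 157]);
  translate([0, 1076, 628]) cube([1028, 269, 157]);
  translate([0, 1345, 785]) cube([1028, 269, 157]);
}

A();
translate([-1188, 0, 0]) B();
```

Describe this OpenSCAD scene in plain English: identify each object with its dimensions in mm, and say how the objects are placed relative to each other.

A is a four-legged stool. The seat is 284×262 mm, 36 mm thick, top at z = 433 mm. It stands on four square legs, each 48×48 mm in cross-section, from z = 0 to the seat underside, each flush with a corner of the seat.

B is a straight staircase of 6 solid steps. Each step is 1028 mm wide (x), 269 mm deep (y, the going) and 157 mm tall (the rise). The first step rests on the floor; each subsequent step sits one going further in +y and one rise higher in +z, directly behind and above the previous step with no overlap.

The staircase is on the floor beside the stool on its −x side.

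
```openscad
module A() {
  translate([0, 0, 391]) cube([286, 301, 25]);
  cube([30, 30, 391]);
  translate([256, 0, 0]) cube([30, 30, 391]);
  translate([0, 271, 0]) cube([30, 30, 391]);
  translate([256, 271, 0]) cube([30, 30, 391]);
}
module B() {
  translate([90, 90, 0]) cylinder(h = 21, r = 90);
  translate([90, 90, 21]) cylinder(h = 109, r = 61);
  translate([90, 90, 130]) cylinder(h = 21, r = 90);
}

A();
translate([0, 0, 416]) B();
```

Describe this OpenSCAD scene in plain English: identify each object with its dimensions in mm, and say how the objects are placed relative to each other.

A is a simple wooden stool: a rectangular seat 286 mm (x) by 301 mm (y), 25 mm thick, top face at z = 416 mm, on four square legs, each 30×30 mm in cross-section. The legs rest on z = 0, each flush with a corner of the seat.

B is a spool: two coaxial disc flanges of radius 90 mm and thickness 21 mm, joined by a core cylinder of radius 61 mm and height 109 mm. The lower flange rests on z = 0 and the three cylinders share a vertical axis.

The spool is on top of the stool.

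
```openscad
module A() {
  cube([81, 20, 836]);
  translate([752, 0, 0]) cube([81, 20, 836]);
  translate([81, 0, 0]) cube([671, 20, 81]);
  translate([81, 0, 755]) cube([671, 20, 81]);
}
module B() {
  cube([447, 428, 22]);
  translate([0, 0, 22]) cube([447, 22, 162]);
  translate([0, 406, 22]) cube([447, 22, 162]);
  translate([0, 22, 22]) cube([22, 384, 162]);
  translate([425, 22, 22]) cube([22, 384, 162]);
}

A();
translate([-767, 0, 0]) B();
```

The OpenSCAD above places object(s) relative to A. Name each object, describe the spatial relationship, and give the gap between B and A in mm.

A is a picture frame. B is an open box. The open box is on the floor beside the picture frame on its −x side. The gap between the open box and the picture frame is 320 mm.

The open box's nearest face is 320 mm from the picture frame's −x face.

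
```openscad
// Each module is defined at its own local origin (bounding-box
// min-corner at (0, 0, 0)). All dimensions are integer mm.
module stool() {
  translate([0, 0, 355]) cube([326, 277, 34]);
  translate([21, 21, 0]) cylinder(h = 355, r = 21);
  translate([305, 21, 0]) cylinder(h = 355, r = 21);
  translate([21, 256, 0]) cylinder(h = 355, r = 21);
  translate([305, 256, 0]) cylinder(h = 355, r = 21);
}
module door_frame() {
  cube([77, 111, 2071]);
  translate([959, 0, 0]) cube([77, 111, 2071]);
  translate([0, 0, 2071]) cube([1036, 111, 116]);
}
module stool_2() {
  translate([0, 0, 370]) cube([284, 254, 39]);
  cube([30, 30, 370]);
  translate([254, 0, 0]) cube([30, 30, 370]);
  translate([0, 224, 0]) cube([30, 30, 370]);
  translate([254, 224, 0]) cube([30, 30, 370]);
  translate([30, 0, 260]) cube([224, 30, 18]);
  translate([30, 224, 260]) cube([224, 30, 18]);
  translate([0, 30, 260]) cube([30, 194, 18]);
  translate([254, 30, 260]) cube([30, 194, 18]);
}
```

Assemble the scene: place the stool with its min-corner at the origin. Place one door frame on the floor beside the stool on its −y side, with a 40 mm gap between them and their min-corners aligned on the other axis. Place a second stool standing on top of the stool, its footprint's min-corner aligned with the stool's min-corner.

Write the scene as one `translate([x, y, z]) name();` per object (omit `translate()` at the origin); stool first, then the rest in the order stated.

stool();
translate([0, -151, 0]) door_frame();
translate([0, 0, 389]) stool_2();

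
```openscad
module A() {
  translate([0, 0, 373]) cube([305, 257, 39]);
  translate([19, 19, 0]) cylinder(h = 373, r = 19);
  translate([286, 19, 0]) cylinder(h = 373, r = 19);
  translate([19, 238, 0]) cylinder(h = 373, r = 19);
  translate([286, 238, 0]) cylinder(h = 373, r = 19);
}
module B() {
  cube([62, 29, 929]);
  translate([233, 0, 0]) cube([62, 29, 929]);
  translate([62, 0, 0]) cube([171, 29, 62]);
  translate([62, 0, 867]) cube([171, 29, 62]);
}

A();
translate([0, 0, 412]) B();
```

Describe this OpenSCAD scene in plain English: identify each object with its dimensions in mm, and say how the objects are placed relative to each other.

A is a four-legged stool. The seat is 305×257 mm, 39 mm thick, top at z = 412 mm. It stands on four round legs, each 38 mm in diameter, from z = 0 to the seat underside, each leg's axis is inset half a diameter from the nearest pair of seat edges (so the leg's bounding box is flush with the corner).

B is a picture frame with a 171×805 mm rectangular opening (x by z) and a uniform 62 mm border on every side. Frame depth is 29 mm along y. It is built from two vertical stiles running the full outside height and two horizontal rails spanning the gap between the stiles.

The picture frame is on top of the stool.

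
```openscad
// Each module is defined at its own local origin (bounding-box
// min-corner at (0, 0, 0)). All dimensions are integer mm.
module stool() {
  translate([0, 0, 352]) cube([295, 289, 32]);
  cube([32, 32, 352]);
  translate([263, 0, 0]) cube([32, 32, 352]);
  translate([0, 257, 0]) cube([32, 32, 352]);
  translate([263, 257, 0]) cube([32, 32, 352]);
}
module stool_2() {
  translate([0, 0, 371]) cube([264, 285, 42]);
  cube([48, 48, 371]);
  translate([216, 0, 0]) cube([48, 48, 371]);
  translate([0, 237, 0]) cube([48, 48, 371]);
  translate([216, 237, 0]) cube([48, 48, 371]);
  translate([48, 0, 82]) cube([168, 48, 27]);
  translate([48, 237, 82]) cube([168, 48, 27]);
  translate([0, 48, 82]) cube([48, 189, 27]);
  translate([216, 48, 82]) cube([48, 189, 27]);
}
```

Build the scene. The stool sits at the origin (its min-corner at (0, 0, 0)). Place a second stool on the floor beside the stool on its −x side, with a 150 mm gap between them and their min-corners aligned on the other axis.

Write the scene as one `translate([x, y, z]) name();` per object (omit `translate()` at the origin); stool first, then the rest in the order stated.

stool();
translate([-414, 0, 0]) stool_2();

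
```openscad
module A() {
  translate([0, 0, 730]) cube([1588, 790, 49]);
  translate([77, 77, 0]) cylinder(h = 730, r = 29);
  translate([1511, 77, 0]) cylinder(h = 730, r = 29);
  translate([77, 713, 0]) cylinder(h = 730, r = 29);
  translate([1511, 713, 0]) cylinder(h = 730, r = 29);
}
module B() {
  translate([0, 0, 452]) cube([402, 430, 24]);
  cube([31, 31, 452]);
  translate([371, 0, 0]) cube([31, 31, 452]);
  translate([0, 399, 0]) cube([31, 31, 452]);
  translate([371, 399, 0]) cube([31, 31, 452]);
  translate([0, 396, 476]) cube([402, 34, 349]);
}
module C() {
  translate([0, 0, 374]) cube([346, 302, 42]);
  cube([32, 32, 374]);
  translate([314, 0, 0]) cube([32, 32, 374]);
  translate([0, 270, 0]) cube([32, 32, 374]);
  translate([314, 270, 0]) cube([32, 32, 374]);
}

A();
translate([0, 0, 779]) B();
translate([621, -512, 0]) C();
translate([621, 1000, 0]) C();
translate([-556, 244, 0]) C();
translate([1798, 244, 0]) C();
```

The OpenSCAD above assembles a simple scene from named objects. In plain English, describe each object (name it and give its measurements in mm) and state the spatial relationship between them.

A is a table with a 1588×790 mm rectangular top, 49 mm thick, top surface at z = 779 mm, supported by four round legs of 58 mm diameter, each leg's bounding box inset 48 mm from the nearest pair of top edges, running from the floor.

B is a chair: 402×430 mm seat, 24 mm thick, top at z = 476 mm, on four 31 mm square corner legs flush with the seat edges. A 34 mm thick backrest slab spans the full seat width, extending 349 mm above the seat top, its back face flush with the seat's +y edge.

C is a four-legged stool. The seat is 346×302 mm, 42 mm thick, top at z = 416 mm. It stands on four square legs, each 32×32 mm in cross-section, from z = 0 to the seat underside, each flush with a corner of the seat.

The chair is on top of the table. Four stools sit around the table at the −y, +y, −x, +x sides.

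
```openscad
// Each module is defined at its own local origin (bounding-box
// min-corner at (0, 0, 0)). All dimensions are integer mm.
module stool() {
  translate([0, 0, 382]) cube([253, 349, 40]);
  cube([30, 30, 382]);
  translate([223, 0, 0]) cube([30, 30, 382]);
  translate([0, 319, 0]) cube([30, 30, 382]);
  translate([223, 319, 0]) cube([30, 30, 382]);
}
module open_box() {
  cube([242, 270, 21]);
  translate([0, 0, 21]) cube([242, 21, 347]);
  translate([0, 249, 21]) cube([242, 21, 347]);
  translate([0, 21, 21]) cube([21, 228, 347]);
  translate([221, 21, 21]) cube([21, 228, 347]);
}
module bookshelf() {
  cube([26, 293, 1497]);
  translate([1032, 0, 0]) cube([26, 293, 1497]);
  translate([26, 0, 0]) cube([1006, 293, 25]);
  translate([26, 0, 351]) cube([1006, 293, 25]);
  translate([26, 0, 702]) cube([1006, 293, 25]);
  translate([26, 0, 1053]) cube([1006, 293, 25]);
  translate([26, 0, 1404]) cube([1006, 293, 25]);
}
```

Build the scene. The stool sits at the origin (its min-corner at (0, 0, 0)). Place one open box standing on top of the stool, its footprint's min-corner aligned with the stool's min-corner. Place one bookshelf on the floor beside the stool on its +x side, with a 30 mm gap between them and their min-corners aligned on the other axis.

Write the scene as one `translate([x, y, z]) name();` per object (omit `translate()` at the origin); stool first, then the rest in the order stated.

stool();
translate([0, 0, 422]) open_box();
translate([283, 0, 0]) bookshelf();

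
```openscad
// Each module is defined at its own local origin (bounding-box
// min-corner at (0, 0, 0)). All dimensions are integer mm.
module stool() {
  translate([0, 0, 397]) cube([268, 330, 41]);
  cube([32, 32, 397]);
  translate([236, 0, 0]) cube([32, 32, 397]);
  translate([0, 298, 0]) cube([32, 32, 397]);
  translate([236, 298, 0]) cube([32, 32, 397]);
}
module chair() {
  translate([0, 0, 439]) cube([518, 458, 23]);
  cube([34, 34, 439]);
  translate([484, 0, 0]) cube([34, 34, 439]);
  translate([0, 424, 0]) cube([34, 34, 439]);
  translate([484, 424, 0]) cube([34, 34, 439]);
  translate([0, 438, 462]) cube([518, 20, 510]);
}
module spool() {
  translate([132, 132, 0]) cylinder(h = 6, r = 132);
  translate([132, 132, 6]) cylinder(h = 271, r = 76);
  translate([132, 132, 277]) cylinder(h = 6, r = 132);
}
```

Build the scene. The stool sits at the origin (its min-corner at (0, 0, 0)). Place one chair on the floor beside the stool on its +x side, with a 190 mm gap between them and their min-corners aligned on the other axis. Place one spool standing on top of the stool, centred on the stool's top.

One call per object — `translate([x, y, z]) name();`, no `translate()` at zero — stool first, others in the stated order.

stool();
translate([458, 0, 0]) chair();
translate([2, 33, 438]) spool();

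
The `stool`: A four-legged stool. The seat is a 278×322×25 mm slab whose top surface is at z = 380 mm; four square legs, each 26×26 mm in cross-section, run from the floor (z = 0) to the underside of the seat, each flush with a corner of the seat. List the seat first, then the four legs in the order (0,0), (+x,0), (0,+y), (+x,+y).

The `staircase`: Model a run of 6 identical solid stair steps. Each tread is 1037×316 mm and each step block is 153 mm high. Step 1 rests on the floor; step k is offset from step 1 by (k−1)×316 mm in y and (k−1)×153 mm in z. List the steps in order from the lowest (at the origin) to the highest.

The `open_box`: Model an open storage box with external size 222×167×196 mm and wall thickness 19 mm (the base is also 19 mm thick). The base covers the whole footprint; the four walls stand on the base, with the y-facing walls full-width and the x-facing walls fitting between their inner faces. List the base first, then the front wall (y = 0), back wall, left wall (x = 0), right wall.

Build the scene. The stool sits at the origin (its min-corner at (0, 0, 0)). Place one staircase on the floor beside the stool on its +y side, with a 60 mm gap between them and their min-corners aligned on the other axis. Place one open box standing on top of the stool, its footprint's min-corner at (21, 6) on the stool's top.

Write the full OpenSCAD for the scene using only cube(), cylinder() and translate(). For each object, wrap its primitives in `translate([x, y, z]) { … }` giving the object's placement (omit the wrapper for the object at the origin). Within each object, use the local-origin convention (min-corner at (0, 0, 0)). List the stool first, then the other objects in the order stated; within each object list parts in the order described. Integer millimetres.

translate([0, 0, 355]) cube([278, 322, 25]);
cube([26, 26, 355]);
translate([252, 0, 0]) cube([26, 26, 355]);
translate([0, 296, 0]) cube([26, 26, 355]);
translate([252, 296, 0]) cube([26, 26, 355]);
translate([0, 382, 0]) {
  cube([1037, 316, 153]);
  translate([0, 316, 153]) cube([1037, 316, 153]);
  translate([0, 632, 306]) cube([1037, 316, 153]);
  translate([0, 948, 459]) cube([1037, 316, 153]);
  translate([0, 1264, 612]) cube([1037, 316, 153]);
  translate([0, 1580, 765]) cube([1037, 316, 153]);
}
translate([21, 6, 380]) {
  cube([222, 167, 19]);
  translate([0, 0, 19]) cube([222, 19, 177]);
  translate([0, 148, 19]) cube([222, 19, 177]);
  translate([0, 19, 19]) cube([19, 129, 177]);
  translate([203, 19, 19]) cube([19, 129, 177]);
}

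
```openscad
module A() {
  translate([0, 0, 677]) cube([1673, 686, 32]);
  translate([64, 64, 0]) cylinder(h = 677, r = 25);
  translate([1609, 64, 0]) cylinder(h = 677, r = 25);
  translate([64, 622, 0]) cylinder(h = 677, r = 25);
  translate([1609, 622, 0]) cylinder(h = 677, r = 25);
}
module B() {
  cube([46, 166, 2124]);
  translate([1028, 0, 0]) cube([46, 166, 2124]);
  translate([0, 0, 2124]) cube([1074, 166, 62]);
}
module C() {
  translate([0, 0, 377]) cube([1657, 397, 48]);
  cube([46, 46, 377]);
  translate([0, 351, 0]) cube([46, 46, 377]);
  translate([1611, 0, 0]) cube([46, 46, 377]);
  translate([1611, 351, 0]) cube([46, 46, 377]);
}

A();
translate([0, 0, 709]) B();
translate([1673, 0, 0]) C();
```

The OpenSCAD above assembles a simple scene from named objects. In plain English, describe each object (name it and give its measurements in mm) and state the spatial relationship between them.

A is a table: top 1673 mm (x) × 686 mm (y), 32 mm thick, upper face at z = 709 mm, on four round legs of 50 mm diameter, each leg's bounding box inset 39 mm from the nearest pair of top edges, running from z = 0 to the bottom of the top.

B is a door frame. The clear opening is 982 mm wide and 2124 mm high. Two 46 mm wide jambs, 166 mm deep, stand either side of the opening from the floor to the top of the opening. A 62 mm thick head sits across the top of both jambs, spanning the full outside width of the frame.

C is a bench: a 1657×397 mm seat slab, 48 mm thick, top at z = 425 mm, on four 46×46 mm square legs flush with the seat corners and standing on z = 0.

The door frame is on top of the table. The bench is against the table's +x side, with their −y faces flush.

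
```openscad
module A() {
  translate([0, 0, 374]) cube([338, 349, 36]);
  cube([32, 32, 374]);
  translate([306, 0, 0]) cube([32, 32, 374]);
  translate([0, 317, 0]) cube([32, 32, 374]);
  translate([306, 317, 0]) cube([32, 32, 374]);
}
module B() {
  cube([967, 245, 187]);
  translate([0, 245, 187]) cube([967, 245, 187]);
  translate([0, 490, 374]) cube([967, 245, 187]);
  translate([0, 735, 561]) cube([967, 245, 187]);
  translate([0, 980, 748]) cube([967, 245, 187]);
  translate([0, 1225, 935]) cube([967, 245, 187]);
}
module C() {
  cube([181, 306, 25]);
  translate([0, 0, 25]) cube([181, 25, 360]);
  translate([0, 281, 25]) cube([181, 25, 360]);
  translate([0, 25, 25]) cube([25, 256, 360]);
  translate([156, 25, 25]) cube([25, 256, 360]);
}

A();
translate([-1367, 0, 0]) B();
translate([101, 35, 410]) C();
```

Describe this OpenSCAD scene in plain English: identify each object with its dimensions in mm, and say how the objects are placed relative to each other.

A is a four-legged stool. The seat is a 338×349×36 mm slab whose top surface is at z = 410 mm; four square legs, each 32×32 mm in cross-section, run from the floor (z = 0) to the underside of the seat, each flush with a corner of the seat.

B is a run of 6 identical solid stair steps. Each tread is 967×245 mm and each step block is 187 mm high. Step 1 rests on the floor; step k is offset from step 1 by (k−1)×245 mm in y and (k−1)×187 mm in z.

C is an open storage box with external size 181×306×385 mm and wall thickness 25 mm (the base is also 25 mm thick). The base covers the whole footprint; the four walls stand on the base, with the y-facing walls full-width and the x-facing walls fitting between their inner faces.

The staircase is on the floor beside the stool on its −x side. The open box is on top of the stool.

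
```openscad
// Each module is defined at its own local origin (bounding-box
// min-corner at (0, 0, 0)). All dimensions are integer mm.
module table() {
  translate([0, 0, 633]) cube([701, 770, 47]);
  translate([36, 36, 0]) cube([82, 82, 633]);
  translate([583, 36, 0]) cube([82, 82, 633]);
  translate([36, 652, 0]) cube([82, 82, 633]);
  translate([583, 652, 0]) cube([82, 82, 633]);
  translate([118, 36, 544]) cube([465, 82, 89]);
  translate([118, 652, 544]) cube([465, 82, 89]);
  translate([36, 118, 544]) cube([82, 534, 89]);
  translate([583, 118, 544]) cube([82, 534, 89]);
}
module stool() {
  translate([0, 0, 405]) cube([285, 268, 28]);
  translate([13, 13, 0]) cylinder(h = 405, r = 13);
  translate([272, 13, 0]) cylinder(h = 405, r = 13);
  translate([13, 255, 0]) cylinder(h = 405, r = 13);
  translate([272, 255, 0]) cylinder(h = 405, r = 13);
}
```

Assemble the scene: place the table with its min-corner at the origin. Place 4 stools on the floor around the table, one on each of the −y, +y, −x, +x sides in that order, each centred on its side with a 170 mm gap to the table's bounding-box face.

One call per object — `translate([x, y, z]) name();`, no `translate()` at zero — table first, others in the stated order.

table();
translate([208, -438, 0]) stool();
translate([208, 940, 0]) stool();
translate([-455, 251, 0]) stool();
translate([871, 251, 0]) stool();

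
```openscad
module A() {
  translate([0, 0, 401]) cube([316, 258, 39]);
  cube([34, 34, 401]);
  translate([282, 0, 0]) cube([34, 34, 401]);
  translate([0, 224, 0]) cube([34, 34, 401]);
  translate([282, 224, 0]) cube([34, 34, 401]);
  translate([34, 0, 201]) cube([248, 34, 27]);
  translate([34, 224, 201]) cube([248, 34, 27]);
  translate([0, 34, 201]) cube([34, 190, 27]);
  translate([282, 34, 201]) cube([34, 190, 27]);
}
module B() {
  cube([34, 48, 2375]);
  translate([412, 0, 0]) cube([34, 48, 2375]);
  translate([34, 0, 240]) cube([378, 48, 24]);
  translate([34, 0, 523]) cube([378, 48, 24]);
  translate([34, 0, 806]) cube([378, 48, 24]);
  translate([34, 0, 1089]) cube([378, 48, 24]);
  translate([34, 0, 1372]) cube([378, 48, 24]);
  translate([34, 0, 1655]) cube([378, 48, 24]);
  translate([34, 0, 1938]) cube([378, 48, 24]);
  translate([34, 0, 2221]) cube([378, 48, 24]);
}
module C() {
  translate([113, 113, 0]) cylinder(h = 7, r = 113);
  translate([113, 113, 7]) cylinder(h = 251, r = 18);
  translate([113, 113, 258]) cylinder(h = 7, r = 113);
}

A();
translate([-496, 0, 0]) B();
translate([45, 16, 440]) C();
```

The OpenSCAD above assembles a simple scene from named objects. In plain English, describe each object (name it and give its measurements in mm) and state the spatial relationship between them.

A is a simple wooden stool: a rectangular seat 316 mm (x) by 258 mm (y), 39 mm thick, top face at z = 440 mm, on four square legs, each 34×34 mm in cross-section. The legs rest on z = 0, each flush with a corner of the seat. Four stretchers, 34 mm wide and 27 mm tall, connect adjacent legs with their undersides at z = 201 mm, each running between the inner faces of the legs it joins and aligned with the legs' outer faces on the other axis.

B is a straight ladder. Two 34×48 mm vertical rails, 2375 mm tall, stand 446 mm apart (outside-to-outside) with their front faces coplanar on the −y side. 8 rungs, each 48 mm deep and 24 mm tall, span between the inner faces of the rails, front faces flush with the rails. The lowest rung's underside is at z = 240 mm and rungs are spaced 283 mm apart (underside to underside).

C is a spool: two coaxial disc flanges of radius 113 mm and thickness 7 mm, joined by a core cylinder of radius 18 mm and height 251 mm. The lower flange rests on z = 0 and the three cylinders share a vertical axis.

The ladder is on the floor beside the stool on its −x side. The spool is on top of the stool, centred.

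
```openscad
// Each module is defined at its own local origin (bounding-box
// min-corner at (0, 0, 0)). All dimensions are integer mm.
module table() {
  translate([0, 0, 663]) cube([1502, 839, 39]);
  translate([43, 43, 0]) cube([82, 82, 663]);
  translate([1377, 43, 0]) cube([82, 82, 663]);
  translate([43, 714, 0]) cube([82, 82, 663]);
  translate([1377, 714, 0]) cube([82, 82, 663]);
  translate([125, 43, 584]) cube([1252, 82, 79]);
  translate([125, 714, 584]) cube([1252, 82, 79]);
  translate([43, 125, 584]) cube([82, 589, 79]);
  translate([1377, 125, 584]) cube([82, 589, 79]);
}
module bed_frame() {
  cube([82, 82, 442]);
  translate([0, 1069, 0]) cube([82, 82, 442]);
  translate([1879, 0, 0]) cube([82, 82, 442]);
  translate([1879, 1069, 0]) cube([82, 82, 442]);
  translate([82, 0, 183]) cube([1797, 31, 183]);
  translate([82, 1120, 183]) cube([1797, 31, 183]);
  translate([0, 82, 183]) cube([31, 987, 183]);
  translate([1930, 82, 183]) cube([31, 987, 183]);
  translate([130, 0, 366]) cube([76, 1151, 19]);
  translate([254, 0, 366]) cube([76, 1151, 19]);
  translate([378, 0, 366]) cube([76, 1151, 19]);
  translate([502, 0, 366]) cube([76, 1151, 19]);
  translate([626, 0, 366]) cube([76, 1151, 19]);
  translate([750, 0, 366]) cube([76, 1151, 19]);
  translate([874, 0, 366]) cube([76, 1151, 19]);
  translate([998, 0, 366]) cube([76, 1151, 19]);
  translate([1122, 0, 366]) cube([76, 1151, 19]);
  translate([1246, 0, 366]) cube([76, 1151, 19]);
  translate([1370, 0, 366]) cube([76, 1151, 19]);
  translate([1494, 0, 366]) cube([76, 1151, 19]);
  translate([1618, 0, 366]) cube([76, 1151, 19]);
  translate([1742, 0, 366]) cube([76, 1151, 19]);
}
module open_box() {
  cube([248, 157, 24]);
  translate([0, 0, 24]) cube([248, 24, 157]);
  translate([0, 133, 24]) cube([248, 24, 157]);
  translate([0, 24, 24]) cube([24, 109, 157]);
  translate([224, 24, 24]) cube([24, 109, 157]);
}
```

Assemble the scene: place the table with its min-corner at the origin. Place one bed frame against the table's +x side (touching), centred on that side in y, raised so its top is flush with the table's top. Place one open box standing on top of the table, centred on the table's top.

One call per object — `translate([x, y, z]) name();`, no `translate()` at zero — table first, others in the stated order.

table();
translate([1502, -156, 260]) bed_frame();
translate([627, 341, 702]) open_box();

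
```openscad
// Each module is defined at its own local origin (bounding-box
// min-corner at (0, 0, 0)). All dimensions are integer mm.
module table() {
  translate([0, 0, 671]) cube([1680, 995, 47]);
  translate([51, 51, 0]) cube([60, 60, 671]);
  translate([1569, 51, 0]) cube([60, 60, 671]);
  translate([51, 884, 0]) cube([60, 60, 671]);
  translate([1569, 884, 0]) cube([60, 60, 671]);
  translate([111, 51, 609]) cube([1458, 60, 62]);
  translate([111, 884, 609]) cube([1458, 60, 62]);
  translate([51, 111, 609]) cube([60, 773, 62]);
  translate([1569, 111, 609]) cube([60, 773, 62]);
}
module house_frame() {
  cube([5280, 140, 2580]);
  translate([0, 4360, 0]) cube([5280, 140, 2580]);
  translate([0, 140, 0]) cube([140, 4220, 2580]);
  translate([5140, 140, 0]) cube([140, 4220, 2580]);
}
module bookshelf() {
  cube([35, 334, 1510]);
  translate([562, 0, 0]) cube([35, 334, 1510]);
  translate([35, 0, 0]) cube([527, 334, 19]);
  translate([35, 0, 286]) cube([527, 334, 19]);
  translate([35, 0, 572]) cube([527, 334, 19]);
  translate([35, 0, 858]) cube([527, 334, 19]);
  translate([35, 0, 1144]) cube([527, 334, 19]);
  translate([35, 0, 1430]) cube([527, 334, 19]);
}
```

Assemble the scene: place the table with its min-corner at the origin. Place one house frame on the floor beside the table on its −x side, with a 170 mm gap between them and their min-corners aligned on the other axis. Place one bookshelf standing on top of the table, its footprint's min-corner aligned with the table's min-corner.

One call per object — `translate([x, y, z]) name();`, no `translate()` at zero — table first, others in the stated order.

table();
translate([-5450, 0, 0]) house_frame();
translate([0, 0, 718]) bookshelf();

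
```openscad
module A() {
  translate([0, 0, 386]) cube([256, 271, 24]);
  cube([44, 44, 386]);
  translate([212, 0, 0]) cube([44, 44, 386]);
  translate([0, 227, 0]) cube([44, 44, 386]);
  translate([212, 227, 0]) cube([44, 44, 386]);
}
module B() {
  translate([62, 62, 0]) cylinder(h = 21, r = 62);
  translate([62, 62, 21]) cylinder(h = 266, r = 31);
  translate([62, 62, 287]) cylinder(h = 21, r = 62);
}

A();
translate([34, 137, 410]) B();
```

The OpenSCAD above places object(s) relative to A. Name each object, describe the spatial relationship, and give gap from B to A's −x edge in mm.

A is a stool. B is a spool. The spool is on top of the stool. The gap from the spool to the stool's −x edge is 34 mm.

The spool's min-x is at 34; the stool's min-x is 0; gap = 34 mm.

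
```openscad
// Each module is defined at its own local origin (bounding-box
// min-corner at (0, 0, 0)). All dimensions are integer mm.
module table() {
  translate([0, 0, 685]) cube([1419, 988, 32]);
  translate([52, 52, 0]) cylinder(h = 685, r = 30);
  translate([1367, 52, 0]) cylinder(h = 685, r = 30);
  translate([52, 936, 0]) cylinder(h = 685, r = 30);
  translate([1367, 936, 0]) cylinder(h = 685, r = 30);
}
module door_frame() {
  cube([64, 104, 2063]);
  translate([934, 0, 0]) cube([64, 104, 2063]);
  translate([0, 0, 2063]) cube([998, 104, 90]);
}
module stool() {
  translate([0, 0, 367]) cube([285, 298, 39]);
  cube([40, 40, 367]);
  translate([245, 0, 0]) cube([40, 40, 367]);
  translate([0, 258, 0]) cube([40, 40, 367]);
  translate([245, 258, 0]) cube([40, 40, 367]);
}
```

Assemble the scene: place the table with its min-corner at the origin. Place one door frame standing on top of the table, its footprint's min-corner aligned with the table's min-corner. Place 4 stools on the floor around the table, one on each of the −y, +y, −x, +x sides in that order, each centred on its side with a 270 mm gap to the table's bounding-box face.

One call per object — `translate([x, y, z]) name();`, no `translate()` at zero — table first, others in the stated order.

table();
translate([0, 0, 717]) door_frame();
translate([567, -568, 0]) stool();
translate([567, 1258, 0]) stool();
translate([-555, 345, 0]) stool();
translate([1689, 345, 0]) stool();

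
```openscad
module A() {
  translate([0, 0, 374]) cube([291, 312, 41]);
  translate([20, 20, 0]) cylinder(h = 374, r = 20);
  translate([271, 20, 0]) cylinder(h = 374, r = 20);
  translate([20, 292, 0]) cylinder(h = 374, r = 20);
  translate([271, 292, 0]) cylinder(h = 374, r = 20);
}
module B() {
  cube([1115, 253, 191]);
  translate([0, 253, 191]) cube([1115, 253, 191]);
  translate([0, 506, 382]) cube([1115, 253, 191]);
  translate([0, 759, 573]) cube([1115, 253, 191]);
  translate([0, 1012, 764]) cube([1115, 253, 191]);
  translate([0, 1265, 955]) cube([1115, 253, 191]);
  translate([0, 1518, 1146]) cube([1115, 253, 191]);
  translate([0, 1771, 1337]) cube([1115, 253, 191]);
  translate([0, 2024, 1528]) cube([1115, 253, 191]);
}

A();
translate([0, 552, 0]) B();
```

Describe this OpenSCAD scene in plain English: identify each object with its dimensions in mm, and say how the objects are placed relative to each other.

A is a simple wooden stool: a rectangular seat 291 mm (x) by 312 mm (y), 41 mm thick, top face at z = 415 mm, on four round legs, each 40 mm in diameter. The legs rest on z = 0, each leg's axis is inset half a diameter from the nearest pair of seat edges (so the leg's bounding box is flush with the corner).

B is a straight staircase of 9 solid steps. Each step is 1115 mm wide (x), 253 mm deep (y, the going) and 191 mm tall (the rise). The first step rests on the floor; each subsequent step sits one going further in +y and one rise higher in +z, directly behind and above the previous step with no overlap.

The staircase is on the floor beside the stool on its +y side.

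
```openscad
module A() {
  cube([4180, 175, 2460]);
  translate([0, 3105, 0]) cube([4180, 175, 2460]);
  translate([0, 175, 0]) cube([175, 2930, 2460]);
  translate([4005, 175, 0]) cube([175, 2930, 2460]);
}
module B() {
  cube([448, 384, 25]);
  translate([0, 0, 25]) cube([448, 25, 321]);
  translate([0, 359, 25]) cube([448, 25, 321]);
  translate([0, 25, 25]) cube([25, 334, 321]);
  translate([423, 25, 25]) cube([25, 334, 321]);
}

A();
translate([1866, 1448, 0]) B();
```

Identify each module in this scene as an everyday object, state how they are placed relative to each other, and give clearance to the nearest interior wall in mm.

A is a house frame. B is an open box. The open box sits inside the house frame, centred. The clearance to the nearest interior wall is 1273 mm.

Clearances: x = 1691, y = 1273; minimum 1273 mm.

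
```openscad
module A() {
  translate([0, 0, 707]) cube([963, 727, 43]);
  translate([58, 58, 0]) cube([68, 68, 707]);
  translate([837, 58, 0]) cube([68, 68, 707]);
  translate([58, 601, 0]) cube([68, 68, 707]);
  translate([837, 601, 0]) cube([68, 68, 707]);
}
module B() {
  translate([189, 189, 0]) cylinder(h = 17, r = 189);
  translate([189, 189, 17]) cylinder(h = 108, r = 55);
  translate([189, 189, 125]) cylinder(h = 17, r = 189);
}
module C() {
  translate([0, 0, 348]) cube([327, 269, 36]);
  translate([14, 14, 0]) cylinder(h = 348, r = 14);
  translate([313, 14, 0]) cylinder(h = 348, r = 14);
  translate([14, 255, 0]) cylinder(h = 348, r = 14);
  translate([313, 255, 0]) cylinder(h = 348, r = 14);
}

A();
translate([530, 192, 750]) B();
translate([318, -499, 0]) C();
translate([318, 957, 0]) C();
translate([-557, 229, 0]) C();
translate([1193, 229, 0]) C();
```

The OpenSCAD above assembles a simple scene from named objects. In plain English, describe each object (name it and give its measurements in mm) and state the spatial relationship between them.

A is a table with a 963×727 mm rectangular top, 43 mm thick, top surface at z = 750 mm, supported by four 68×68 mm square legs, each inset 58 mm from the nearest pair of top edges, running from the floor.

B is a spool: two coaxial disc flanges of radius 189 mm and thickness 17 mm, joined by a core cylinder of radius 55 mm and height 108 mm. The lower flange rests on z = 0 and the three cylinders share a vertical axis.

C is a four-legged stool. The seat is 327×269 mm, 36 mm thick, top at z = 384 mm. It stands on four round legs, each 28 mm in diameter, from z = 0 to the seat underside, each leg's axis is inset half a diameter from the nearest pair of seat edges (so the leg's bounding box is flush with the corner).

The spool is on top of the table. Four stools sit around the table at the −y, +y, −x, +x sides.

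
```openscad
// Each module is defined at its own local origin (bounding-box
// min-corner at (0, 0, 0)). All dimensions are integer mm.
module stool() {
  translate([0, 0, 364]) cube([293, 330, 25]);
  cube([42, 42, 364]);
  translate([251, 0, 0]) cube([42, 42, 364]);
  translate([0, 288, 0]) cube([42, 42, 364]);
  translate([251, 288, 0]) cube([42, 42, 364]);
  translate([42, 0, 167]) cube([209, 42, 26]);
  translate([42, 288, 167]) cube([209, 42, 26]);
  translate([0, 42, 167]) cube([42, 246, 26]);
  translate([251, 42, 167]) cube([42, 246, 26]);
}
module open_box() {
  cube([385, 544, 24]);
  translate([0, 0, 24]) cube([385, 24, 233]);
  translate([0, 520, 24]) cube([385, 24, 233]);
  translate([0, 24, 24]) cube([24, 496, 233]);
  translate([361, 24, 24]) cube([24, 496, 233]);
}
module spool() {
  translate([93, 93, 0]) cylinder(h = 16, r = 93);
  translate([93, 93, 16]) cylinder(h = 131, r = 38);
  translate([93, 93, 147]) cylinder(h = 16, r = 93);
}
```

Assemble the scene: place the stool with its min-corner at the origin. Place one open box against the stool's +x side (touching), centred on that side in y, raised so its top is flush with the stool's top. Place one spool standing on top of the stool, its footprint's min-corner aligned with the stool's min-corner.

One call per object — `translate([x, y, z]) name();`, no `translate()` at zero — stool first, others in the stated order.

stool();
translate([293, -107, 132]) open_box();
translate([0, 0, 389]) spool();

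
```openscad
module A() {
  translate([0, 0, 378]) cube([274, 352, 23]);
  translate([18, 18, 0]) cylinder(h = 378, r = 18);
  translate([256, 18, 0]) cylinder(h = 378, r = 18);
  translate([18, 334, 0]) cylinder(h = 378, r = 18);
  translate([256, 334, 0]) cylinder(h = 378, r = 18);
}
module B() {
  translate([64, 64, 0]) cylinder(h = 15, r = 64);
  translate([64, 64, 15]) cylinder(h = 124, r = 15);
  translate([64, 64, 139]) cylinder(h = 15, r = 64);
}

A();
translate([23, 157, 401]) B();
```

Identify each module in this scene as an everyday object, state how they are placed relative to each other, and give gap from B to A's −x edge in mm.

A is a stool. B is a spool. The spool is on top of the stool. The gap from the spool to the stool's −x edge is 23 mm.

The spool's min-x is at 23; the stool's min-x is 0; gap = 23 mm.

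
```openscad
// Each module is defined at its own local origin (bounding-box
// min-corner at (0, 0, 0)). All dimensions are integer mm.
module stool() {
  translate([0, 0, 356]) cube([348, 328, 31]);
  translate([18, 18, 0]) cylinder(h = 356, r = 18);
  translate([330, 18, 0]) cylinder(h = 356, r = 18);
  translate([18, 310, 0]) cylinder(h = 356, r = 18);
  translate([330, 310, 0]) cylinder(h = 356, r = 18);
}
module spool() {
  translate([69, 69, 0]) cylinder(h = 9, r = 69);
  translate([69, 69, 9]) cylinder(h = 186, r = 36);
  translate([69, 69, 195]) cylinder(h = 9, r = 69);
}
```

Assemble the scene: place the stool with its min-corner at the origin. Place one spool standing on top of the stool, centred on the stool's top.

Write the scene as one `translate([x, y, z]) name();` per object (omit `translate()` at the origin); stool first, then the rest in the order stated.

stool();
translate([105, 95, 387]) spool();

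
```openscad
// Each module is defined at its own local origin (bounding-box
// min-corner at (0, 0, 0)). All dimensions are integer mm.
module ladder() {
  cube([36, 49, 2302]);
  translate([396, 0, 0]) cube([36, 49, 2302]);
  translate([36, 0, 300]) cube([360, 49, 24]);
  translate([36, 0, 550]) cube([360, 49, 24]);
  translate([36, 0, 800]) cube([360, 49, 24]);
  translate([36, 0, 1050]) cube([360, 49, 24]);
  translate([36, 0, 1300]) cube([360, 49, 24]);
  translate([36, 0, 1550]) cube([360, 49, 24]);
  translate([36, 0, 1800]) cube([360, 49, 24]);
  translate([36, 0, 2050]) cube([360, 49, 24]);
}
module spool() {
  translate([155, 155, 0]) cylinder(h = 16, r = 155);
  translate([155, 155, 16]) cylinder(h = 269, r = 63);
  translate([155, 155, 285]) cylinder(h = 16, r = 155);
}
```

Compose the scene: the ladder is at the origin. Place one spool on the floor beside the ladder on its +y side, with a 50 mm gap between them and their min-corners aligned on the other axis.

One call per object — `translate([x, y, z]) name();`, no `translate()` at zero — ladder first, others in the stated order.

ladder();
translate([0, 99, 0]) spool();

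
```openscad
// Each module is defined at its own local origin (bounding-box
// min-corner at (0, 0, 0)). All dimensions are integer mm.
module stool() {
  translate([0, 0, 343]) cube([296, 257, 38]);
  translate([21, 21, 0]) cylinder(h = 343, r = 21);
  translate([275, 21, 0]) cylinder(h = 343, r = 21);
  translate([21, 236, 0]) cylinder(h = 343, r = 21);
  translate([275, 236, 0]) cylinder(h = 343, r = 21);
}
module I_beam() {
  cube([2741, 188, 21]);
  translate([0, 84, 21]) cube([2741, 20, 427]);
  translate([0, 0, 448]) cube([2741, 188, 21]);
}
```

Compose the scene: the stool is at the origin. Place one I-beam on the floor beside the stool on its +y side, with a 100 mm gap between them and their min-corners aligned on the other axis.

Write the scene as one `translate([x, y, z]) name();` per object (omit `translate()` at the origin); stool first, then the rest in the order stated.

stool();
translate([0, 357, 0]) I_beam();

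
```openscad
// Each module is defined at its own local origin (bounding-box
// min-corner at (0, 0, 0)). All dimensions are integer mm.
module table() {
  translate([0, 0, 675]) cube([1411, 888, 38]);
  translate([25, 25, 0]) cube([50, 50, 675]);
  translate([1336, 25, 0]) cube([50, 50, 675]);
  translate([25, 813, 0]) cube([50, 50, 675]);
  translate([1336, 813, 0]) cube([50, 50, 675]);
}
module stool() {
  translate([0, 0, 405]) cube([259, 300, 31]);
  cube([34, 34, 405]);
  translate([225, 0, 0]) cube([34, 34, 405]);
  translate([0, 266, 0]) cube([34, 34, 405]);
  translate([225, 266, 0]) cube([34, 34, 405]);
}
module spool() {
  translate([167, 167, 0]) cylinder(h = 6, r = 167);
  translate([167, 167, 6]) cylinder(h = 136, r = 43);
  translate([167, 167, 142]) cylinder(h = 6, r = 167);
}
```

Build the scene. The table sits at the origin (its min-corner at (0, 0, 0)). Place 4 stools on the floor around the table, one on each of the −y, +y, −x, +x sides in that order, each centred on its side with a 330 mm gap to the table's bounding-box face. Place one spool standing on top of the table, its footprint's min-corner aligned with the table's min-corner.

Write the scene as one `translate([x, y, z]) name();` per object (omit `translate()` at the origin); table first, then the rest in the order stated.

table();
translate([576, -630, 0]) stool();
translate([576, 1218, 0]) stool();
translate([-589, 294, 0]) stool();
translate([1741, 294, 0]) stool();
translate([0, 0, 713]) spool();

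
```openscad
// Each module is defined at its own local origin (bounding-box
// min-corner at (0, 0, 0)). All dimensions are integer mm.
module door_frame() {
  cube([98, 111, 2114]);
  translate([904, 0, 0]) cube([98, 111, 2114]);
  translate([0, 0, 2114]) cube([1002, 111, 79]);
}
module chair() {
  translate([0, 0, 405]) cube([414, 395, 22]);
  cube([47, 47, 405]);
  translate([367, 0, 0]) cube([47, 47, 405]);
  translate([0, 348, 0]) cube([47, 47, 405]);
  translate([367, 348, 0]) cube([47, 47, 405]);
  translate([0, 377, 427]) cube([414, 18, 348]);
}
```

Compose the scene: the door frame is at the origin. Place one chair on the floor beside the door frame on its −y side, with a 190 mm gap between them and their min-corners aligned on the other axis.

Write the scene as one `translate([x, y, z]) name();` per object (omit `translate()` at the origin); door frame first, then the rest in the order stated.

door_frame();
translate([0, -585, 0]) chair();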